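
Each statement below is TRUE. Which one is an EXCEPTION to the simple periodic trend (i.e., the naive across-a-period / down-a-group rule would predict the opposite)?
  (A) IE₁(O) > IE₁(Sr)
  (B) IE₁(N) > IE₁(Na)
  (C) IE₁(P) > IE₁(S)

(C)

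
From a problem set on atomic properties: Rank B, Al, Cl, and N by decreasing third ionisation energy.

Consider each +2 ion: B²⁺ still has 1 valence electron; Al²⁺ still has 1 valence electron; Cl²⁺ still has 5 valence electrons; N²⁺ still has 3 valence electrons.
All are still removing valence electrons, so compare the +2 ions as you would atoms: IE_3 generally rises across a period (higher Z_eff) and falls down a group (larger shell), subject to the usual subshell exceptions.
Valence configurations: B²⁺ [He]2s¹, Al²⁺ [Ne]3s¹, Cl²⁺ [Ne]3s²3p³, N²⁺ [He]2s²2p¹.
Tabulated IE_3 (kJ/mol): B 3660, Al 2745, Cl 3822, N 4578.
Overall IE_3 order: Al < B < Cl < N.

N > Cl > B > Al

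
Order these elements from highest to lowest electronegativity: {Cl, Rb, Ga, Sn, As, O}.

O, Cl, As, Sn, Ga, Rb

Electronegativity increases across a period and decreases down a group, tracking effective nuclear charge and atomic size.
Neither a single period nor a single group — weigh both effects.
Ga > Rb: both effects reinforce here, so Ga is clearly the higher of the two.
Sn > Ga: the two effects oppose for this pair; the across-period effect wins (1.96 vs 1.81).
As > Sn: relative to Sn, both the across-period and down-group shifts push As's electronegativity up.
Cl > As: both effects reinforce here, so Cl is clearly the higher of the two.
O > Cl: the two effects oppose for this pair; the down-group effect wins (3.44 vs 3.16).
Approximate values (Pauling): O 3.44, Cl 3.16, Ga 1.81, As 2.18, Rb 0.82, Sn 1.96.
So from highest to lowest: O > Cl > As > Sn > Ga > Rb.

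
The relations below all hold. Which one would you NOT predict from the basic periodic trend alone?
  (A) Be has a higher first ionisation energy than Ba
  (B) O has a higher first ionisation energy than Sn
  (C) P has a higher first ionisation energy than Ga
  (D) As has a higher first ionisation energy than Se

(D)

The general trend: first ionisation energy increases across a period and decreases down a group.
(A) Be (period 2, group 2) vs Ba (period 6, group 2): the stated order agrees with the simple trend.
(B) O (period 2, group 16) vs Sn (period 5, group 14): the stated order agrees with the simple trend.
(C) P (period 3, group 15) vs Ga (period 4, group 13): the stated order agrees with the simple trend.
(D) As (period 4, group 15) vs Se (period 4, group 16): the stated order contradicts the simple trend.
The exception is (D): Se (4p⁴) ionizes more easily than half-filled As (4p³).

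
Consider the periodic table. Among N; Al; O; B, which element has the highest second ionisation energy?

Consider each +1 ion: N⁺ still has 4 valence electrons; Al⁺ still has 2 valence electrons; O⁺ still has 5 valence electrons; B⁺ still has 2 valence electrons.
All are still removing valence electrons, so compare the +1 ions as you would atoms: IE_2 generally rises across a period (higher Z_eff) and falls down a group (larger shell), subject to the usual subshell exceptions.
Valence configurations: N⁺ [He]2s²2p², Al⁺ [Ne]3s², O⁺ [He]2s²2p³, B⁺ [He]2s².
Approximate IE_2 values (kJ/mol): N 2856, Al 1817, O 3388, B 2427.
Overall IE_2 order: Al < B < N < O.

O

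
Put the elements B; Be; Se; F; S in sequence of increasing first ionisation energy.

B < Be < Se < S < F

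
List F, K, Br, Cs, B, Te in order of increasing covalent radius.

F, B, Br, Te, K, Cs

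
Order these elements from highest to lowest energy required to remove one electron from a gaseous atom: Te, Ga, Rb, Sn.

Ga is in period 4, group 13; Rb is in period 5, group 1; Sn is in period 5, group 14; Te is in period 5, group 16.
First ionization energy rises across a period (greater Z_eff holds electrons more tightly) and falls down a group (valence electrons are farther from the nucleus).
Neither a single period nor a single group — weigh both effects.
Ga > Rb: relative to Rb, both the across-period and down-group shifts push Ga's first ionization energy up.
Sn > Ga: the two effects oppose for this pair; the across-period effect wins (709 vs 579 kJ/mol).
Te > Sn: both are in period 5; the period trend gives Te the larger value.
Tabulated first ionization energy (kJ/mol): Ga 579, Rb 403, Sn 709, Te 869.
So from highest to lowest: Te > Sn > Ga > Rb.

Te, Sn, Ga, Rb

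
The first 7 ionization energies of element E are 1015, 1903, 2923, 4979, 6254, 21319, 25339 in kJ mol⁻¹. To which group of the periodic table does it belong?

Group 15

Look for the largest jump between consecutive ionization energies: IE6/IE5 ≈ 3.4, far larger than any earlier ratio.
That jump marks the point where a core electron is being removed. So the atom has 5 valence electrons.
A main-group element with 5 valence electrons is in group 15.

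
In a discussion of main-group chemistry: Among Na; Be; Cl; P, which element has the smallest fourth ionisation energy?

P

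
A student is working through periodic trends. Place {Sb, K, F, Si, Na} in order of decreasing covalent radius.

K > Na > Sb > Si > F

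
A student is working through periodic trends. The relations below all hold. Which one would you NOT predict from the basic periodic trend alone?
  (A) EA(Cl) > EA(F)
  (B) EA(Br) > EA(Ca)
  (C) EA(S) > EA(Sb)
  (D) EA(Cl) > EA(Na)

(A)

The general trend: electron affinity increases across a period and decreases down a group.
(A) Cl (period 3, group 17) vs F (period 2, group 17): the stated order contradicts the simple trend.
(B) Br (period 4, group 17) vs Ca (period 4, group 2): the stated order agrees with the simple trend.
(C) S (period 3, group 16) vs Sb (period 5, group 15): the stated order agrees with the simple trend.
(D) Cl (period 3, group 17) vs Na (period 3, group 1): the stated order agrees with the simple trend.
The exception is (A): F's small 2p subshell makes the incoming electron feel strong e⁻–e⁻ repulsion, so Cl actually releases more energy on gaining an electron.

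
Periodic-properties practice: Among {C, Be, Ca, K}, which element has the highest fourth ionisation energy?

After 3 electrons have been removed, what remains? C³⁺ still has 1 valence electron; Be³⁺ is already 1 electron into the core; Ca³⁺ is already 1 electron into the core; K³⁺ is already 2 electrons into the core.
Usually core removal costs more than valence removal, but here the competition is close: a tightly held n=2 valence electron can cost more to remove than an n=3 core electron, so the actual values have to decide it.
Approximate IE_4 values (kJ/mol): C 6223, Be 21007, Ca 6491, K 5877.
Putting it together, IE_4: K < C < Ca < Be.

Be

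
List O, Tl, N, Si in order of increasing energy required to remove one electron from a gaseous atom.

Tl < Si < O < N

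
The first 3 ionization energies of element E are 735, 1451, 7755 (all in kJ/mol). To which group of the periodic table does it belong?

Look for the largest jump between consecutive ionization energies: IE3/IE2 ≈ 5.3, far larger than any earlier ratio.
That jump marks the point where a core electron is being removed. So the atom has 2 valence electrons.
A main-group element with 2 valence electrons is in group 2.

Group 2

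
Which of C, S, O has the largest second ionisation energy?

Consider each +1 ion: C⁺ still has 3 valence electrons; S⁺ still has 5 valence electrons; O⁺ still has 5 valence electrons.
All are still removing valence electrons, so compare the +1 ions as you would atoms: IE_2 generally rises across a period (higher Z_eff) and falls down a group (larger shell), subject to the usual subshell exceptions.
Valence configurations: C⁺ [He]2s²2p¹, S⁺ [Ne]3s²3p³, O⁺ [He]2s²2p³.
Tabulated IE_2 (kJ/mol): C 2353, S 2252, O 3388.
Hence IE_2: S < C < O.

O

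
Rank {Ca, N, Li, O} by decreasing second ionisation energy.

Li > O > N > Ca

The second ionization energy removes an electron from the +1 ion. For each element: Ca⁺ still has 1 valence electron; N⁺ still has 4 valence electrons; Li⁺ is the bare [He] core; O⁺ still has 5 valence electrons.
Breaking into a closed-shell core is much more expensive than removing a leftover valence electron — Li has the largest IE_2 here.
Valence configurations: Ca⁺ [Ar]4s¹, N⁺ [He]2s²2p², O⁺ [He]2s²2p³.
Approximate IE_2 values (kJ/mol): Ca 1145, N 2856, Li 7298, O 3388.
So the second ionization energies run Ca < N < O < Li.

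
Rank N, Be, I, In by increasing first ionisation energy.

Be is in period 2, group 2; N is in period 2, group 15; In is in period 5, group 13; I is in period 5, group 17.
IE₁ increases left→right with effective nuclear charge and decreases top→bottom as the valence shell moves farther out.
These span different periods and groups, so the two trends combine.
Be > In: period and group pull opposite ways; the down-group shift dominates (900 vs 558 kJ/mol).
I > Be: the two effects oppose for this pair; the across-period effect wins (1008 vs 900 kJ/mol).
N > I: the two effects oppose for this pair; the down-group effect wins (1402 vs 1008 kJ/mol).
Approximate values (kJ/mol): Be 900, N 1402, In 558, I 1008.
So from lowest to highest: In < Be < I < N.

In, Be, I, N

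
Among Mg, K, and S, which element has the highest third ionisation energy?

After 2 electrons have been removed, what remains? Mg²⁺ is the bare [Ne] core; K²⁺ is already 1 electron into the core; S²⁺ still has 4 valence electrons.
Pulling an electron out of a noble-gas core costs far more than removing a remaining valence electron, so K and Mg sit at the high end of IE_3.
Approximate IE_3 values (kJ/mol): Mg 7733, K 4420, S 3357.
Overall IE_3 order: S < K < Mg.

Mg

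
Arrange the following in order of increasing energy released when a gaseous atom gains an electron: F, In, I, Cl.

In < I < F < Cl

F is in period 2, group 17; Cl is in period 3, group 17; In is in period 5, group 13; I is in period 5, group 17.
Atoms with high Z_eff and room in the valence shell (especially the halogens) have the most exothermic electron affinities.
These span different periods and groups, so the two trends combine.
I > In: both are in period 5; the period trend gives I the larger value.
F > I: F sits above I in group 17, so the down-group effect alone puts F higher.
Cl > F: this pair runs against the simple trend — see the exception note.
Note the exception: Cl has a higher electron affinity than F, contrary to the simple trend — F's small 2p subshell makes the incoming electron feel strong e⁻–e⁻ repulsion, so Cl actually releases more energy on gaining an electron.
Approximate values (kJ/mol): F 328, Cl 349, In 29, I 295.
So from lowest to highest: In < I < F < Cl.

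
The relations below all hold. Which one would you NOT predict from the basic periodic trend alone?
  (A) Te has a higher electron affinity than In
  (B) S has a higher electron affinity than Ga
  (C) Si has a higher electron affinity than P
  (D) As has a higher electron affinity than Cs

The general trend: electron affinity increases across a period and decreases down a group.
(A) Te (period 5, group 16) vs In (period 5, group 13): the stated order agrees with the simple trend.
(B) S (period 3, group 16) vs Ga (period 4, group 13): the stated order agrees with the simple trend.
(C) Si (period 3, group 14) vs P (period 3, group 15): the stated order contradicts the simple trend.
(D) As (period 4, group 15) vs Cs (period 6, group 1): the stated order agrees with the simple trend.
The exception is (C): adding an electron to P's half-filled 3p³ is unfavourable, so Si (3p²) has the more exothermic EA.

(C)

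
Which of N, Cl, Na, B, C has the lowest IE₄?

Cl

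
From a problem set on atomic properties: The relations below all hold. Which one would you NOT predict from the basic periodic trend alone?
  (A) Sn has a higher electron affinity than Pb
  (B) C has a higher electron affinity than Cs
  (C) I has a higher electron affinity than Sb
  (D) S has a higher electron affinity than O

(D)

The general trend: electron affinity increases across a period and decreases down a group.
(A) Sn (period 5, group 14) vs Pb (period 6, group 14): the stated order agrees with the simple trend.
(B) C (period 2, group 14) vs Cs (period 6, group 1): the stated order agrees with the simple trend.
(C) I (period 5, group 17) vs Sb (period 5, group 15): the stated order agrees with the simple trend.
(D) S (period 3, group 16) vs O (period 2, group 16): the stated order contradicts the simple trend.
The exception is (D): the compact 2p subshell of O repels the added electron more than S's larger 3p does.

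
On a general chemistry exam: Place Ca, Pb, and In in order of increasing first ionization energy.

Ca is in period 4, group 2; In is in period 5, group 13; Pb is in period 6, group 14.
First ionization energy rises across a period (greater Z_eff holds electrons more tightly) and falls down a group (valence electrons are farther from the nucleus).
A diagonal step moves right (one effect) and down (the opposite effect) at once.
Ca > In: period and group pull opposite ways; the down-group shift dominates (590 vs 558 kJ/mol).
Pb > Ca: period and group pull opposite ways; the across-period shift dominates (716 vs 590 kJ/mol).
Approximate values (kJ/mol): Ca 590, In 558, Pb 716.
So from lowest to highest: In < Ca < Pb.

In, Ca, Pb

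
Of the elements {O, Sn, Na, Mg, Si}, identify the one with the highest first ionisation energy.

O

Across a period the outer electron is held more tightly (higher IE₁); down a group it sits in a higher shell, more shielded, and comes off more easily.
These span different periods and groups, so the two trends combine.
Sn > Na: the two effects oppose for this pair; the across-period effect wins (709 vs 496 kJ/mol).
Mg > Sn: the two effects oppose for this pair; the down-group effect wins (738 vs 709 kJ/mol).
Si > Mg: both are in period 3; the period trend gives Si the larger value.
O > Si: relative to Si, both the across-period and down-group shifts push O's first ionization energy up.
Tabulated first ionization energy (kJ/mol): O 1314, Na 496, Mg 738, Si 786, Sn 709.
The highest first ionisation energy among these belongs to O.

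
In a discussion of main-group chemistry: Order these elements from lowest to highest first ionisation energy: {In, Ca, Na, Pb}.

Na, In, Ca, Pb

Na is in period 3, group 1; Ca is in period 4, group 2; In is in period 5, group 13; Pb is in period 6, group 14.
Removing the outermost electron gets harder across a period and easier down a group.
These sit on a diagonal, where the across-period and down-group effects partly cancel.
In > Na: the two effects oppose for this pair; the across-period effect wins (558 vs 496 kJ/mol).
Ca > In: the two effects oppose for this pair; the down-group effect wins (590 vs 558 kJ/mol).
Pb > Ca: the two effects oppose for this pair; the across-period effect wins (716 vs 590 kJ/mol).
Tabulated first ionization energy (kJ/mol): Na 496, Ca 590, In 558, Pb 716.
So from lowest to highest: Na < In < Ca < Pb.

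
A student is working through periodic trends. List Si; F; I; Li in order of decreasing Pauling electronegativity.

F, I, Si, Li

Li is in period 2, group 1; F is in period 2, group 17; Si is in period 3, group 14; I is in period 5, group 17.
Smaller atoms with higher effective nuclear charge are more electronegative.
Here both period and group differ, so the two effects have to be weighed against each other.
Si > Li: the two effects oppose for this pair; the across-period effect wins (1.90 vs 0.98).
I > Si: period and group pull opposite ways; the across-period shift dominates (2.66 vs 1.90).
F > I: they share group 17; the group trend gives F the larger value.
For reference (Pauling): Li 0.98, F 3.98, Si 1.90, I 2.66.
So from highest to lowest: F > I > Si > Li.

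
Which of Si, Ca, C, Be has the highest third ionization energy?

Be

Consider each +2 ion: Si²⁺ still has 2 valence electrons; Ca²⁺ is the bare [Ar] core; C²⁺ still has 2 valence electrons; Be²⁺ is the bare [He] core.
Pulling an electron out of a noble-gas core costs far more than removing a remaining valence electron, so Ca and Be sit at the high end of IE_3.
Valence configurations: Si²⁺ [Ne]3s², C²⁺ [He]2s².
Approximate IE_3 values (kJ/mol): Si 3232, Ca 4912, C 4620, Be 14849.
Overall IE_3 order: Si < C < Ca < Be.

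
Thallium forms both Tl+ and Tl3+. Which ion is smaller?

Tl3+

Both ions have Z = 81 protons, but Tl3+ has lost more electrons, so its remaining electrons feel a larger effective nuclear charge per electron and are pulled in more tightly.
Higher positive charge → smaller ion, so Tl+ > Tl3+.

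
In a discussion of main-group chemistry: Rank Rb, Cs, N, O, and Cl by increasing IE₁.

Cs < Rb < Cl < O < N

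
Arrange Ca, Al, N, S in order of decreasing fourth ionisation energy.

Al, N, Ca, S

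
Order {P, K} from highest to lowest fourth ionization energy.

K > P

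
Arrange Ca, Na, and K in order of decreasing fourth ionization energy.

Na, Ca, K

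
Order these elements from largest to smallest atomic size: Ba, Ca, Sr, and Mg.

Ba, Sr, Ca, Mg

Radius decreases left→right (rising Z_eff, same n) and increases top→bottom (higher n).
All are in group 2, so atomic radius increases down the group.
So from largest to smallest: Ba > Sr > Ca > Mg.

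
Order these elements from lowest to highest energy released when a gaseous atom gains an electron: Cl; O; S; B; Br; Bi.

B < Bi < O < S < Br < Cl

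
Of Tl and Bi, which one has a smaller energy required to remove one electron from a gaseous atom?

Tl

Tl is in period 6, group 13; Bi is in period 6, group 15.
Across a period the outer electron is held more tightly (higher IE₁); down a group it sits in a higher shell, more shielded, and comes off more easily.
All lie in period 6, so first ionization energy increases left to right.
So Tl has the smaller energy required to remove one electron from a gaseous atom (Tl < Bi).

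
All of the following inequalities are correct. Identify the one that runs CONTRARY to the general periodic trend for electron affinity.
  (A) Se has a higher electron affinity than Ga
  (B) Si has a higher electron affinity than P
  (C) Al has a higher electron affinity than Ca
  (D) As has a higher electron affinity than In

(B)

The general trend: electron affinity increases across a period and decreases down a group.
(A) Se (period 4, group 16) vs Ga (period 4, group 13): the stated order agrees with the simple trend.
(B) Si (period 3, group 14) vs P (period 3, group 15): the stated order contradicts the simple trend.
(C) Al (period 3, group 13) vs Ca (period 4, group 2): the stated order agrees with the simple trend.
(D) As (period 4, group 15) vs In (period 5, group 13): the stated order agrees with the simple trend.
The exception is (B): adding an electron to P's half-filled 3p³ is unfavourable, so Si (3p²) has the more exothermic EA.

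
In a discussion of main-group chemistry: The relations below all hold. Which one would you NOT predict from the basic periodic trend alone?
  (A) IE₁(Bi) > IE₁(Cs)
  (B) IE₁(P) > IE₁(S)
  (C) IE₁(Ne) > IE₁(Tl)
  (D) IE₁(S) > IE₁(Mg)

The general trend: IE₁ increases across a period and decreases down a group.
(A) Bi (period 6, group 15) vs Cs (period 6, group 1): the stated order agrees with the simple trend.
(B) P (period 3, group 15) vs S (period 3, group 16): the stated order contradicts the simple trend.
(C) Ne (period 2, group 18) vs Tl (period 6, group 13): the stated order agrees with the simple trend.
(D) S (period 3, group 16) vs Mg (period 3, group 2): the stated order agrees with the simple trend.
The exception is (B): S (3p⁴) ionizes more easily than half-filled P (3p³) because the paired 3p electron in S is pushed out by e⁻–e⁻ repulsion.

(B)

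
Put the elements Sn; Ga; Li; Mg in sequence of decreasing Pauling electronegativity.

Sn, Ga, Mg, Li

Atoms toward the upper right of the periodic table pull bonding electrons most strongly.
A diagonal step moves right (one effect) and down (the opposite effect) at once.
Mg > Li: period and group pull opposite ways; the across-period shift dominates (1.31 vs 0.98).
Ga > Mg: period and group pull opposite ways; the across-period shift dominates (1.81 vs 1.31).
Sn > Ga: period and group pull opposite ways; the across-period shift dominates (1.96 vs 1.81).
Approximate values (Pauling): Li 0.98, Mg 1.31, Ga 1.81, Sn 1.96.
So from highest to lowest: Sn > Ga > Mg > Li.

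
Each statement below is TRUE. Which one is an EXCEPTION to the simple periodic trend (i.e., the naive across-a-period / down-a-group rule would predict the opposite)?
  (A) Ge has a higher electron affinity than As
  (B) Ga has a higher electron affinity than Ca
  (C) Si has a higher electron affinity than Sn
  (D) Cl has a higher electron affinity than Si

The general trend: electron affinity increases across a period and decreases down a group.
(A) Ge (period 4, group 14) vs As (period 4, group 15): the stated order contradicts the simple trend.
(B) Ga (period 4, group 13) vs Ca (period 4, group 2): the stated order agrees with the simple trend.
(C) Si (period 3, group 14) vs Sn (period 5, group 14): the stated order agrees with the simple trend.
(D) Cl (period 3, group 17) vs Si (period 3, group 14): the stated order agrees with the simple trend.
The exception is (A): adding an electron to As's half-filled 4p³ is unfavourable, so Ge (4p²) has the more exothermic EA.

(A)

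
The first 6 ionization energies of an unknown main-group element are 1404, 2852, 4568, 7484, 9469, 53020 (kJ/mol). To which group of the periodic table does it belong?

Look for the largest jump between consecutive ionization energies: IE6/IE5 ≈ 5.6, far larger than any earlier ratio.
That jump marks the point where a core electron is being removed. So the atom has 5 valence electrons.
A main-group element with 5 valence electrons is in group 15.

Group 15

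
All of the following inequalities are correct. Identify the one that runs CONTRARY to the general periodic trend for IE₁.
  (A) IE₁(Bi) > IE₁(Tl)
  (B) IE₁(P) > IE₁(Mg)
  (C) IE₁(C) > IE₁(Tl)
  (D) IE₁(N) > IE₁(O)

The general trend: IE₁ increases across a period and decreases down a group.
(A) Bi (period 6, group 15) vs Tl (period 6, group 13): the stated order agrees with the simple trend.
(B) P (period 3, group 15) vs Mg (period 3, group 2): the stated order agrees with the simple trend.
(C) C (period 2, group 14) vs Tl (period 6, group 13): the stated order agrees with the simple trend.
(D) N (period 2, group 15) vs O (period 2, group 16): the stated order contradicts the simple trend.
The exception is (D): pairing an electron in O's 2p⁴ costs repulsion energy, so O ionizes more easily than half-filled N (2p³).

(D)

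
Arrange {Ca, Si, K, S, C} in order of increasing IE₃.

Consider each +2 ion: Ca²⁺ is the bare [Ar] core; Si²⁺ still has 2 valence electrons; K²⁺ is already 1 electron into the core; S²⁺ still has 4 valence electrons; C²⁺ still has 2 valence electrons.
Usually core removal costs more than valence removal, but here the competition is close: a tightly held n=2 valence electron can cost more to remove than an n=3 core electron, so the actual values have to decide it.
Valence configurations: Si²⁺ [Ne]3s², S²⁺ [Ne]3s²3p², C²⁺ [He]2s².
The numbers (kJ/mol): Ca 4912, Si 3232, K 4420, S 3357, C 4620.
Hence IE_3: Si < S < K < C < Ca.

Si < S < K < C < Ca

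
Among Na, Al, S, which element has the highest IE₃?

Na

After 2 electrons have been removed, what remains? Na²⁺ is already 1 electron into the core; Al²⁺ still has 1 valence electron; S²⁺ still has 4 valence electrons.
Pulling an electron out of a noble-gas core costs far more than removing a remaining valence electron, so Na sits at the high end of IE_3.
Valence configurations: Al²⁺ [Ne]3s¹, S²⁺ [Ne]3s²3p².
Approximate IE_3 values (kJ/mol): Na 6910, Al 2745, S 3357.
Overall IE_3 order: Al < S < Na.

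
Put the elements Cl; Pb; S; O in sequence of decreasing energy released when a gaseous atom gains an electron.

O is in period 2, group 16; S is in period 3, group 16; Cl is in period 3, group 17; Pb is in period 6, group 14.
EA tends to increase across a period and decrease down a group, though the pattern is less regular than for IE or radius.
These span different periods and groups, so the two trends combine.
O > Pb: relative to Pb, both the across-period and down-group shifts push O's electron affinity up.
S > O: this pair runs against the simple trend — see the exception note.
Cl > S: Cl lies to the right of S in period 3, so the across-period effect alone puts Cl higher.
Note the exception: S has a higher electron affinity than O, contrary to the simple trend — the compact 2p subshell of O repels the added electron more than S's larger 3p does.
Approximate values (kJ/mol): O 141, S 200, Cl 349, Pb 35.
So from highest to lowest: Cl > S > O > Pb.

Cl > S > O > Pb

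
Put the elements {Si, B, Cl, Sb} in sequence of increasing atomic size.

Across a period the added protons contract the valence shell; down a group each new principal shell makes the atom larger.
These span different periods and groups, so the two trends combine.
Cl > B: period and group pull opposite ways; the down-group shift dominates (99 vs 85 pm).
Si > Cl: both are in period 3; the period trend gives Si the larger value.
Sb > Si: the two effects oppose for this pair; the down-group effect wins (140 vs 116 pm).
Approximate values (pm): B 85, Si 116, Cl 99, Sb 140.
So from smallest to largest: B < Cl < Si < Sb.

B < Cl < Si < Sb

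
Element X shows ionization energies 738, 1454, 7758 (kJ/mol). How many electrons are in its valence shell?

Look for the largest jump between consecutive ionization energies: IE3/IE2 ≈ 5.3, far larger than any earlier ratio.
That jump marks the point where a core electron is being removed. So the atom has 2 valence electrons.

2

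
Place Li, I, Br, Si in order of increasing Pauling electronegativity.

Li, Si, I, Br

Li is in period 2, group 1; Si is in period 3, group 14; Br is in period 4, group 17; I is in period 5, group 17.
EN rises left→right (higher Z_eff, smaller atoms) and falls top→bottom (larger, more shielded atoms).
Here both period and group differ, so the two effects have to be weighed against each other.
Si > Li: the two effects oppose for this pair; the across-period effect wins (1.90 vs 0.98).
I > Si: the two effects oppose for this pair; the across-period effect wins (2.66 vs 1.90).
Br > I: Br sits above I in group 17, so the down-group effect alone puts Br higher.
Tabulated electronegativity (Pauling): Li 0.98, Si 1.90, Br 2.96, I 2.66.
So from lowest to highest: Li < Si < I < Br.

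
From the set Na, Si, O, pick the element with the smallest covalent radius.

O

O is in period 2, group 16; Na is in period 3, group 1; Si is in period 3, group 14.
Radius decreases left→right (rising Z_eff, same n) and increases top→bottom (higher n).
These span different periods and groups, so the two trends combine.
Si > O: both effects reinforce here, so Si is clearly the larger of the two.
Na > Si: Na lies to the left of Si in period 3, so the across-period effect alone puts Na larger.
For reference (pm): O 63, Na 155, Si 116.
The smallest covalent radius among these belongs to O.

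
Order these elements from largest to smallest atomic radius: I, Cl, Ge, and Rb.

Rb, I, Ge, Cl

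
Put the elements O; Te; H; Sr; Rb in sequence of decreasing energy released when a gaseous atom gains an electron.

Te, O, H, Rb, Sr

H is in period 1, group 1; O is in period 2, group 16; Rb is in period 5, group 1; Sr is in period 5, group 2; Te is in period 5, group 16.
Adding an electron releases more energy for atoms nearer the top right (short of the noble gases).
Neither a single period nor a single group — weigh both effects.
Rb > Sr: this pair runs against the simple trend — see the exception note.
H > Rb: they share group 1; the group trend gives H the larger value.
O > H: the two effects oppose for this pair; the across-period effect wins (141 vs 73 kJ/mol).
Te > O: this pair runs against the simple trend — see the exception note.
Note the exception: Rb has a higher electron affinity than Sr, contrary to the simple trend — adding an electron to Sr (ns²) has to open a new, higher-energy np subshell, which is unfavourable.
Note the exception: Te has a higher electron affinity than O, contrary to the simple trend — O's compact 2p subshell gives strong electron–electron repulsion on the added electron.
Tabulated electron affinity (kJ/mol): H 73, O 141, Rb 47, Sr 5, Te 190.
So from highest to lowest: Te > O > H > Rb > Sr.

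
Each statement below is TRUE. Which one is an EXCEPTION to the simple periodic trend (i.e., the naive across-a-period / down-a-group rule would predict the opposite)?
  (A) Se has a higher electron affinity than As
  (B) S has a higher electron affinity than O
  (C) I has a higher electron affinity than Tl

(B)

The general trend: electron affinity increases across a period and decreases down a group.
(A) Se (period 4, group 16) vs As (period 4, group 15): the stated order agrees with the simple trend.
(B) S (period 3, group 16) vs O (period 2, group 16): the stated order contradicts the simple trend.
(C) I (period 5, group 17) vs Tl (period 6, group 13): the stated order agrees with the simple trend.
The exception is (B): the compact 2p subshell of O repels the added electron more than S's larger 3p does.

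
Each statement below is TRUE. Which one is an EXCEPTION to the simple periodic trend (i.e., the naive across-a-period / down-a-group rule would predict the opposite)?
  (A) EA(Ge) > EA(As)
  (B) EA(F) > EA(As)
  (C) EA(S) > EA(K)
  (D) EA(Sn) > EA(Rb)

The general trend: electron affinity increases across a period and decreases down a group.
(A) Ge (period 4, group 14) vs As (period 4, group 15): the stated order contradicts the simple trend.
(B) F (period 2, group 17) vs As (period 4, group 15): the stated order agrees with the simple trend.
(C) S (period 3, group 16) vs K (period 4, group 1): the stated order agrees with the simple trend.
(D) Sn (period 5, group 14) vs Rb (period 5, group 1): the stated order agrees with the simple trend.
The exception is (A): adding an electron to As's half-filled 4p³ is unfavourable, so Ge (4p²) has the more exothermic EA.

(A)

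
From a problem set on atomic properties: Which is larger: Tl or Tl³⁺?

Tl

Forming Tl³⁺ removes 3 electrons from Tl. Fewer electrons for the same nuclear charge means less shielding and a higher Z_eff on the remaining electrons, and for main-group metals the entire outer shell is lost.
A cation is smaller than its parent atom: Tl³⁺ < Tl.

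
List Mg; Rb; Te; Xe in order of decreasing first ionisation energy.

Removing the outermost electron gets harder across a period and easier down a group.
Neither a single period nor a single group — weigh both effects.
Mg > Rb: relative to Rb, both the across-period and down-group shifts push Mg's first ionization energy up.
Te > Mg: the two effects oppose for this pair; the across-period effect wins (869 vs 738 kJ/mol).
Xe > Te: Xe lies to the right of Te in period 5, so the across-period effect alone puts Xe higher.
Approximate values (kJ/mol): Mg 738, Rb 403, Te 869, Xe 1170.
So from highest to lowest: Xe > Te > Mg > Rb.

Xe > Te > Mg > Rb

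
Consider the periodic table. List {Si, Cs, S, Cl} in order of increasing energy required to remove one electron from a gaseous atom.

Cs < Si < S < Cl

First ionization energy rises across a period (greater Z_eff holds electrons more tightly) and falls down a group (valence electrons are farther from the nucleus).
Here both period and group differ, so the two effects have to be weighed against each other.
Si > Cs: both effects reinforce here, so Si is clearly the higher of the two.
S > Si: both are in period 3; the period trend gives S the larger value.
Cl > S: both are in period 3; the period trend gives Cl the larger value.
Approximate values (kJ/mol): Si 786, S 1000, Cl 1251, Cs 376.
So from lowest to highest: Cs < Si < S < Cl.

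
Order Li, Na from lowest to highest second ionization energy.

IE_2 is the cost of taking one more electron from the +1 cation: Li⁺ is the bare [He] core; Na⁺ is the bare [Ne] core.
All of these are removing an electron from a noble-gas core or deeper; the smaller core (lower principal quantum number) is held far more tightly, and within a period the higher nuclear charge binds the same core more tightly.
Approximate IE_2 values (kJ/mol): Li 7298, Na 4562.
Overall IE_2 order: Na < Li.

Na < Li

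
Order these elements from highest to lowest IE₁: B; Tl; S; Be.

S > Be > B > Tl

Be is in period 2, group 2; B is in period 2, group 13; S is in period 3, group 16; Tl is in period 6, group 13.
IE₁ increases left→right with effective nuclear charge and decreases top→bottom as the valence shell moves farther out.
Neither a single period nor a single group — weigh both effects.
B > Tl: they share group 13; the group trend gives B the larger value.
Be > B: this pair runs against the simple trend — see the exception note.
S > Be: the two effects oppose for this pair; the across-period effect wins (1000 vs 900 kJ/mol).
Note the exception: Be has a higher first ionization energy than B, contrary to the simple trend — removing B's lone 2p electron is easier than breaking Be's filled 2s².
For reference (kJ/mol): Be 900, B 801, S 1000, Tl 589.
So from highest to lowest: S > Be > B > Tl.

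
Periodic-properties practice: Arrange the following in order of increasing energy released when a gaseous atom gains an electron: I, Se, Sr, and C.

Sr < C < Se < I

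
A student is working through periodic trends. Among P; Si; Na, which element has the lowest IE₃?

After 2 electrons have been removed, what remains? P²⁺ still has 3 valence electrons; Si²⁺ still has 2 valence electrons; Na²⁺ is already 1 electron into the core.
Pulling an electron out of a noble-gas core costs far more than removing a remaining valence electron, so Na sits at the high end of IE_3.
Valence configurations: P²⁺ [Ne]3s²3p¹, Si²⁺ [Ne]3s².
P²⁺ loses a lone 3p electron whereas Si²⁺ must break into a filled 3s² pair, so IE_3(Si) > IE_3(P) even though P has the higher nuclear charge.
The numbers (kJ/mol): P 2914, Si 3232, Na 6910.
Overall IE_3 order: P < Si < Na.

P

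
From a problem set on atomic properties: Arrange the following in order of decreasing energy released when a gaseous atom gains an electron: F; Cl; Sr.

Cl > F > Sr

F is in period 2, group 17; Cl is in period 3, group 17; Sr is in period 5, group 2.
EA tends to increase across a period and decrease down a group, though the pattern is less regular than for IE or radius.
Neither a single period nor a single group — weigh both effects.
F > Sr: both effects reinforce here, so F is clearly the higher of the two.
Cl > F: this pair runs against the simple trend — see the exception note.
Note the exception: Cl has a higher electron affinity than F, contrary to the simple trend — F's small 2p subshell makes the incoming electron feel strong e⁻–e⁻ repulsion, so Cl actually releases more energy on gaining an electron.
Tabulated electron affinity (kJ/mol): F 328, Cl 349, Sr 5.
So from highest to lowest: Cl > F > Sr.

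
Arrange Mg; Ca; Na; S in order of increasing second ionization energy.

The second ionization energy removes an electron from the +1 ion. For each element: Mg⁺ still has 1 valence electron; Ca⁺ still has 1 valence electron; Na⁺ is the bare [Ne] core; S⁺ still has 5 valence electrons.
Core electrons are held far more tightly than valence electrons, so Na tops the IE_2 order.
Valence configurations: Mg⁺ [Ne]3s¹, Ca⁺ [Ar]4s¹, S⁺ [Ne]3s²3p³.
Approximate IE_2 values (kJ/mol): Mg 1451, Ca 1145, Na 4562, S 2252.
Putting it together, IE_2: Ca < Mg < S < Na.

Ca < Mg < S < Na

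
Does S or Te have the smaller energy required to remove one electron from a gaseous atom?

S is in period 3, group 16; Te is in period 5, group 16.
IE₁ increases left→right with effective nuclear charge and decreases top→bottom as the valence shell moves farther out.
All are in group 16, so first ionization energy increases up the group.
So Te has the smaller energy required to remove one electron from a gaseous atom (Te < S).

Te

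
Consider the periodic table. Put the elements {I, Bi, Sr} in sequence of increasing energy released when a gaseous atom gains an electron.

Sr < Bi < I

Sr is in period 5, group 2; I is in period 5, group 17; Bi is in period 6, group 15.
Atoms with high Z_eff and room in the valence shell (especially the halogens) have the most exothermic electron affinities.
These span different periods and groups, so the two trends combine.
Bi > Sr: the two effects oppose for this pair; the across-period effect wins (91 vs 5 kJ/mol).
I > Bi: both effects reinforce here, so I is clearly the higher of the two.
For reference (kJ/mol): Sr 5, I 295, Bi 91.
So from lowest to highest: Sr < Bi < I.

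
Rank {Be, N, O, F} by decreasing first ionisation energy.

F > N > O > Be

Be is in period 2, group 2; N is in period 2, group 15; O is in period 2, group 16; F is in period 2, group 17.
IE₁ increases left→right with effective nuclear charge and decreases top→bottom as the valence shell moves farther out.
All lie in period 2; the across-period trend (first ionization energy increases left to right) applies, with the exception below.
Note the exception: N has a higher first ionization energy than O, contrary to the simple trend — pairing an electron in O's 2p⁴ costs repulsion energy, so O ionizes more easily than half-filled N (2p³).
For reference (kJ/mol): Be 900, N 1402, O 1314, F 1681.
So from highest to lowest: F > N > O > Be.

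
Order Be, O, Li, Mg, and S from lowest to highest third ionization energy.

The third ionization energy removes an electron from the +2 ion. For each element: Be²⁺ is the bare [He] core; O²⁺ still has 4 valence electrons; Li²⁺ is already 1 electron into the core; Mg²⁺ is the bare [Ne] core; S²⁺ still has 4 valence electrons.
Core electrons are held far more tightly than valence electrons, so Mg, Li and Be top the IE_3 order.
Valence configurations: O²⁺ [He]2s²2p², S²⁺ [Ne]3s²3p².
Tabulated IE_3 (kJ/mol): Be 14849, O 5300, Li 11815, Mg 7733, S 3357.
Putting it together, IE_3: S < O < Mg < Li < Be.

S, O, Mg, Li, Be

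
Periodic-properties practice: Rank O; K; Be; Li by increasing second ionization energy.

Be < K < O < Li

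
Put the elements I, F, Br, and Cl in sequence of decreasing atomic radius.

I > Br > Cl > F

F is in period 2, group 17; Cl is in period 3, group 17; Br is in period 4, group 17; I is in period 5, group 17.
Across a period the added protons contract the valence shell; down a group each new principal shell makes the atom larger.
All are in group 17, so atomic radius increases down the group.
So from largest to smallest: I > Br > Cl > F.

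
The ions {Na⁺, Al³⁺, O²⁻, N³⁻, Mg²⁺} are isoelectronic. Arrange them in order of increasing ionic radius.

Al³⁺, Mg²⁺, Na⁺, O²⁻, N³⁻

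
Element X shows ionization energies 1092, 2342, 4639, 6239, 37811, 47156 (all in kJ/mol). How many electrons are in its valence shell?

4

Look for the largest jump between consecutive ionization energies: IE5/IE4 ≈ 6.1, far larger than any earlier ratio.
That jump marks the point where a core electron is being removed. So the atom has 4 valence electrons.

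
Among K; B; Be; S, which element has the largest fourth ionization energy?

The fourth ionization energy removes an electron from the +3 ion. For each element: K³⁺ is already 2 electrons into the core; B³⁺ is the bare [He] core; Be³⁺ is already 1 electron into the core; S³⁺ still has 3 valence electrons.
Pulling an electron out of a noble-gas core costs far more than removing a remaining valence electron, so K, Be and B sit at the high end of IE_4.
Tabulated IE_4 (kJ/mol): K 5877, B 25026, Be 21007, S 4556.
Overall IE_4 order: S < K < Be < B.

B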